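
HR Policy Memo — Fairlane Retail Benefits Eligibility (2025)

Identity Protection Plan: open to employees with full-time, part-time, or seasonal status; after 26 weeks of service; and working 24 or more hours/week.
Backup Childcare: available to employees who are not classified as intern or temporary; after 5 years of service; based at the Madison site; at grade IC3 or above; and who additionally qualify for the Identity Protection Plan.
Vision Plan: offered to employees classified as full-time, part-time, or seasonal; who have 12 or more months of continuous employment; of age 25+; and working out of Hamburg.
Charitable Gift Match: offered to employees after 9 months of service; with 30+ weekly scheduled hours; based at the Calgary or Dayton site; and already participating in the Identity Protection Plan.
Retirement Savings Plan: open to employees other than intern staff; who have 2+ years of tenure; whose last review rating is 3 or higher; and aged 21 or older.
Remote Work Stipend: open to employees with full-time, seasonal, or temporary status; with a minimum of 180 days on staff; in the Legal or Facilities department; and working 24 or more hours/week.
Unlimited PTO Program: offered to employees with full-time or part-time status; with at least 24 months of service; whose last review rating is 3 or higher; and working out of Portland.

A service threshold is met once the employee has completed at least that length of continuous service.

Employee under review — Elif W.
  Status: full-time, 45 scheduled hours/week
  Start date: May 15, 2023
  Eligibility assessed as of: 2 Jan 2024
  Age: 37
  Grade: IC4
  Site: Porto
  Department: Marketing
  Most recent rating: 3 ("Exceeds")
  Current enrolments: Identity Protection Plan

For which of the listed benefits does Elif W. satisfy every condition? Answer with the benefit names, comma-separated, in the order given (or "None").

Service from May 15, 2023 to 2 Jan 2024: 232 days.
Identity Protection Plan — status full-time ✓; service 232 days ≥ 26 weeks (≈182 days) ✓; 45 hrs/wk ≥ 24 ✓ → eligible.
Backup Childcare — status full-time ✓ (not excluded); service 232 days < 5 years (≈1825 days) ✗ → not eligible.
Vision Plan — status full-time ✓; service 232 days < 12 months (≈360 days) ✗ → not eligible.
Charitable Gift Match — service 232 days < 9 months (≈270 days) ✗ → not eligible.
Retirement Savings Plan — status full-time ✓ (not excluded); service 232 days < 2 years (≈730 days) ✗ → not eligible.
Remote Work Stipend — status full-time ✓; service 232 days ≥ 180 days ✓; dept Marketing ✗ → not eligible.
Unlimited PTO Program — status full-time ✓; service 232 days < 24 months (≈720 days) ✗ → not eligible.

Identity Protection Plan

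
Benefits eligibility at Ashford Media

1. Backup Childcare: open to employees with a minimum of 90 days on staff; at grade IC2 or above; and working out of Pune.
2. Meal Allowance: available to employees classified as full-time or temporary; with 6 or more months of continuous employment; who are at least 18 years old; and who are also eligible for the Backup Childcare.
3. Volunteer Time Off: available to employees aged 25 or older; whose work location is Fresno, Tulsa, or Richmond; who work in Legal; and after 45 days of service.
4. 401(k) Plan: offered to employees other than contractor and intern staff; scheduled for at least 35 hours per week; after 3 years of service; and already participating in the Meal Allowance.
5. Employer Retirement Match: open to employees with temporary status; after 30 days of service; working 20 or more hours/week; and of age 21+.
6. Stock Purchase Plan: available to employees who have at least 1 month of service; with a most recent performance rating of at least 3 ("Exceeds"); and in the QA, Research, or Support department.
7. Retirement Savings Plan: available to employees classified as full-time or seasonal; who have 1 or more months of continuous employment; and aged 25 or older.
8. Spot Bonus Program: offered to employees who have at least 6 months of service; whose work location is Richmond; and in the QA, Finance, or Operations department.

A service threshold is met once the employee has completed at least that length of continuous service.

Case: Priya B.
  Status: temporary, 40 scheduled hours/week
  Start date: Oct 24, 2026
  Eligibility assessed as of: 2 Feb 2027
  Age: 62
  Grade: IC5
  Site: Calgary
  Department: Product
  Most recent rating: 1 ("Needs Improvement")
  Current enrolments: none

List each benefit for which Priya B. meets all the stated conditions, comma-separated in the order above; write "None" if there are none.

Employer Retirement Match

Service from Oct 24, 2026 to 2 Feb 2027: 101 days.
Backup Childcare — service 101 days ≥ 90 days ✓; grade IC5 ≥ IC2 ✓; site Calgary ✗ (not Pune) → not eligible.
Meal Allowance — status temporary ✓; service 101 days < 6 months (≈180 days) ✗ → not eligible.
Volunteer Time Off — age 62 ≥ 25 ✓; site Calgary ✗ (not Fresno, Tulsa, or Richmond) → not eligible.
401(k) Plan — status temporary ✓ (not excluded); 40 hrs/wk ≥ 35 ✓; service 101 days < 3 years (≈1095 days) ✗ → not eligible.
Employer Retirement Match — status temporary ✓; service 101 days ≥ 30 days ✓; 40 hrs/wk ≥ 20 ✓; age 62 ≥ 21 ✓ → eligible.
Stock Purchase Plan — service 101 days ≥ 1 month (≈30 days) ✓; rating 1 < 3 ✗ → not eligible.
Retirement Savings Plan — status temporary ✗ (requires full-time or seasonal) → not eligible.
Spot Bonus Program — service 101 days < 6 months (≈180 days) ✗ → not eligible.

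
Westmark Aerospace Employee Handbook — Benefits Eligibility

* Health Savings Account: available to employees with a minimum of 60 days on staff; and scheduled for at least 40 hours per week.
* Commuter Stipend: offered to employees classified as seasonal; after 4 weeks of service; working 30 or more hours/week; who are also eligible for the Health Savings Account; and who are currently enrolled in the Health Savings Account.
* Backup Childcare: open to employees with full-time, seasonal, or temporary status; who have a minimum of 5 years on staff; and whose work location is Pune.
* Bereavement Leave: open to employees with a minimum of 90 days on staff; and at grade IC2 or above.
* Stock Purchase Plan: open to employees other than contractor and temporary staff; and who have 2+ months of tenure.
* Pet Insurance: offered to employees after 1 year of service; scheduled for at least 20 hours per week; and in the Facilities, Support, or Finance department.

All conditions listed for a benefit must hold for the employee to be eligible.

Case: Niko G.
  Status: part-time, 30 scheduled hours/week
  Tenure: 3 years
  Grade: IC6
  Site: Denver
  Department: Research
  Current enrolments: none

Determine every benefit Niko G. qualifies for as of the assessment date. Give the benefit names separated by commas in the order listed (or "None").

Bereavement Leave, Stock Purchase Plan

Health Savings Account — service 3 years ≥ 60 days ✓; 30 hrs/wk < 40 ✗ → not eligible.
Commuter Stipend — status part-time ✗ (requires seasonal) → not eligible.
Backup Childcare — status part-time ✗ (requires full-time, seasonal, or temporary) → not eligible.
Bereavement Leave — service 3 years ≥ 90 days ✓; grade IC6 ≥ IC2 ✓ → eligible.
Stock Purchase Plan — status part-time ✓ (not excluded); service 3 years ≥ 2 months (≈60 days) ✓ → eligible.
Pet Insurance — service 3 years ≥ 1 year ✓; 30 hrs/wk ≥ 20 ✓; dept Research ✗ → not eligible.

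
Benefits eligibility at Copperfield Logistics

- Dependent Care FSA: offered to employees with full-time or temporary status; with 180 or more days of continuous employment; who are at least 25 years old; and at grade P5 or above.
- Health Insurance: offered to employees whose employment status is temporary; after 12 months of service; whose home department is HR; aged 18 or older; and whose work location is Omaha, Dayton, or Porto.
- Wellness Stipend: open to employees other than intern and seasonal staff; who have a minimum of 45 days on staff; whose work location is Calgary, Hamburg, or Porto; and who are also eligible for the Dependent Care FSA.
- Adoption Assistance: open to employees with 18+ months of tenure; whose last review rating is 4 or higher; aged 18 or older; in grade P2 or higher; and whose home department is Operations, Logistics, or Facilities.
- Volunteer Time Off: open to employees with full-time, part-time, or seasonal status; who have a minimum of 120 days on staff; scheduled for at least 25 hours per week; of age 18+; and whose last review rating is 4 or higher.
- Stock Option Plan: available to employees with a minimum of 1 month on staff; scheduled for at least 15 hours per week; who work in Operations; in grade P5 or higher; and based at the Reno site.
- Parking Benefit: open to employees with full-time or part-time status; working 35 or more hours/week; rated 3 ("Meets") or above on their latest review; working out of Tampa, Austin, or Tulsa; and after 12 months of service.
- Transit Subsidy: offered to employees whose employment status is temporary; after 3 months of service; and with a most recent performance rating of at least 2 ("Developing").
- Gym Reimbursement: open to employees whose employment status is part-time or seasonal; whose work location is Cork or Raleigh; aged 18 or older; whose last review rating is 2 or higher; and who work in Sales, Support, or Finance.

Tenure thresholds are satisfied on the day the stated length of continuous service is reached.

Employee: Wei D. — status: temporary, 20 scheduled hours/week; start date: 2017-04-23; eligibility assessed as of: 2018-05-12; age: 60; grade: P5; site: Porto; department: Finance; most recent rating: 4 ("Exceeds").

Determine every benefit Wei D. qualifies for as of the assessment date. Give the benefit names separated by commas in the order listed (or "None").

Dependent Care FSA, Wellness Stipend, Transit Subsidy

Service from 2017-04-23 to 2018-05-12: 384 days.
Dependent Care FSA — status temporary ✓; service 384 days ≥ 180 days ✓; age 60 ≥ 25 ✓; grade P5 ≥ P5 ✓ → eligible.
Health Insurance — status temporary ✓; service 384 days ≥ 12 months (≈360 days) ✓; dept Finance ✗ → not eligible.
Wellness Stipend — status temporary ✓ (not excluded); service 384 days ≥ 45 days ✓; site Porto ✓; eligible for Dependent Care FSA ✓ → eligible.
Adoption Assistance — service 384 days < 18 months (≈540 days) ✗ → not eligible.
Volunteer Time Off — status temporary ✗ (requires full-time, part-time, or seasonal) → not eligible.
Stock Option Plan — service 384 days ≥ 1 month (≈30 days) ✓; 20 hrs/wk ≥ 15 ✓; dept Finance ✗ → not eligible.
Parking Benefit — status temporary ✗ (requires full-time or part-time) → not eligible.
Transit Subsidy — status temporary ✓; service 384 days ≥ 3 months (≈90 days) ✓; rating 4 ≥ 2 ✓ → eligible.
Gym Reimbursement — status temporary ✗ (requires part-time or seasonal) → not eligible.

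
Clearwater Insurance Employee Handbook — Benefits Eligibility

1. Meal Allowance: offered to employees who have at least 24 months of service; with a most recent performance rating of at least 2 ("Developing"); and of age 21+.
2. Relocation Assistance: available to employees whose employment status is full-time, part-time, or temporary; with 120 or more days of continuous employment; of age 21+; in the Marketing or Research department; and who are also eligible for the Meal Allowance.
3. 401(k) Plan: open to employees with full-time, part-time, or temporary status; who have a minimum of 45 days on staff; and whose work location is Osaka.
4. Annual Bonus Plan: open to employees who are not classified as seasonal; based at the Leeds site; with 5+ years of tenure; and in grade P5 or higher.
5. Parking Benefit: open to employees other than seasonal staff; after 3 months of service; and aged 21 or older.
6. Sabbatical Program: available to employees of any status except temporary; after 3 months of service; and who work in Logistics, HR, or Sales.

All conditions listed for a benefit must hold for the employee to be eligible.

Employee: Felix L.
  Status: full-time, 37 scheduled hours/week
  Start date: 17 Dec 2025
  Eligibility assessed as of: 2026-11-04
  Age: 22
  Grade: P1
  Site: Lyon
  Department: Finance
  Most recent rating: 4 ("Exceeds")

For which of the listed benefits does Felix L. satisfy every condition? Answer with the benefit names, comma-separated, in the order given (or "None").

Parking Benefit

Service from 17 Dec 2025 to 2026-11-04: 322 days.
Meal Allowance — service 322 days < 24 months (≈720 days) ✗ → not eligible.
Relocation Assistance — status full-time ✓; service 322 days ≥ 120 days ✓; age 22 ≥ 21 ✓; dept Finance ✗ → not eligible.
401(k) Plan — status full-time ✓; service 322 days ≥ 45 days ✓; site Lyon ✗ (not Osaka) → not eligible.
Annual Bonus Plan — status full-time ✓ (not excluded); site Lyon ✗ (not Leeds) → not eligible.
Parking Benefit — status full-time ✓ (not excluded); service 322 days ≥ 3 months (≈90 days) ✓; age 22 ≥ 21 ✓ → eligible.
Sabbatical Program — status full-time ✓ (not excluded); service 322 days ≥ 3 months (≈90 days) ✓; dept Finance ✗ → not eligible.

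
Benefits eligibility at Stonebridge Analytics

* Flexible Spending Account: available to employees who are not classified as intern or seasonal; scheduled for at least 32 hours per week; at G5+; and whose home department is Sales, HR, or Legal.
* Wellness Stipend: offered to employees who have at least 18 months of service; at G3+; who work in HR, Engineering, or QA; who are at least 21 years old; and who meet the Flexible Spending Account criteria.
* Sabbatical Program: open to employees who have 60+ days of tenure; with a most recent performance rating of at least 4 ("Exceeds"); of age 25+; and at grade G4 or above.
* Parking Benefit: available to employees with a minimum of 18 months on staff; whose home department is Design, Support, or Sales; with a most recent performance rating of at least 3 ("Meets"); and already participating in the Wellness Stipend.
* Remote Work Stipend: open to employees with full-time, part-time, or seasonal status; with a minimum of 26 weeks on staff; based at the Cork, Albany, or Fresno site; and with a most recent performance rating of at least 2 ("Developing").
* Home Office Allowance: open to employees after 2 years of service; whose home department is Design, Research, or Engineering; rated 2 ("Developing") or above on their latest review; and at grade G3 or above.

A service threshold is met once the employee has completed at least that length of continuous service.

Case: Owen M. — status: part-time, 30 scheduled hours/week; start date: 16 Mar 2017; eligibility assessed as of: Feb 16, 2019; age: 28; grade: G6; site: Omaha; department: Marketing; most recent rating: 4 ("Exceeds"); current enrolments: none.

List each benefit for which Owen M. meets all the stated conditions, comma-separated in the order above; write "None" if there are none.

Sabbatical Program

Service from 16 Mar 2017 to Feb 16, 2019: 702 days.
Flexible Spending Account — status part-time ✓ (not excluded); 30 hrs/wk < 32 ✗ → not eligible.
Wellness Stipend — service 702 days ≥ 18 months (≈540 days) ✓; grade G6 ≥ G3 ✓; dept Marketing ✗ → not eligible.
Sabbatical Program — service 702 days ≥ 60 days ✓; rating 4 ≥ 4 ✓; age 28 ≥ 25 ✓; grade G6 ≥ G4 ✓ → eligible.
Parking Benefit — service 702 days ≥ 18 months (≈540 days) ✓; dept Marketing ✗ → not eligible.
Remote Work Stipend — status part-time ✓; service 702 days ≥ 26 weeks (≈182 days) ✓; site Omaha ✗ (not Cork, Albany, or Fresno) → not eligible.
Home Office Allowance — service 702 days < 2 years (≈730 days) ✗ → not eligible.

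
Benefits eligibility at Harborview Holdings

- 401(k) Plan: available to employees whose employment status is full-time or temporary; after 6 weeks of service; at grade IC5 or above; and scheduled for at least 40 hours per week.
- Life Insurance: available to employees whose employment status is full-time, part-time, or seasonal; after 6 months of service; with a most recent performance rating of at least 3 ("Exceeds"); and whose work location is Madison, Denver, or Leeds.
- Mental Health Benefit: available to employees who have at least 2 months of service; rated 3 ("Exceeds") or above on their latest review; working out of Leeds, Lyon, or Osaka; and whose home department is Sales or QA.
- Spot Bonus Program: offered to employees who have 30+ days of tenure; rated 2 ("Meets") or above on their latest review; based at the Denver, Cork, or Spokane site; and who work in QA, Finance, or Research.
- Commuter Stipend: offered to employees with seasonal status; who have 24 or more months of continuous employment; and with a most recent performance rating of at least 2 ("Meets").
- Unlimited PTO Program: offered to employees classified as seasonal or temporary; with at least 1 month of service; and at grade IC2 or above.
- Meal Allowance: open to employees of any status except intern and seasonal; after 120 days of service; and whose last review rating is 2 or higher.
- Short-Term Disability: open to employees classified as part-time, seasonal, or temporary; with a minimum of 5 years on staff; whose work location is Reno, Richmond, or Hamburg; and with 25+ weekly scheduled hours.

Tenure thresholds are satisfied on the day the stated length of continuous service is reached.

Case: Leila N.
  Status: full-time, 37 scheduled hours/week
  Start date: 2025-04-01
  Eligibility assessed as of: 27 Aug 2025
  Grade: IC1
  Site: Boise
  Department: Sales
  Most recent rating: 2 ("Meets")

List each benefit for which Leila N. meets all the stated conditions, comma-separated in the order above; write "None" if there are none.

Meal Allowance

Service from 2025-04-01 to 27 Aug 2025: 148 days.
401(k) Plan — status full-time ✓; service 148 days ≥ 6 weeks (≈42 days) ✓; grade IC1 < IC5 ✗ → not eligible.
Life Insurance — status full-time ✓; service 148 days < 6 months (≈180 days) ✗ → not eligible.
Mental Health Benefit — service 148 days ≥ 2 months (≈60 days) ✓; rating 2 < 3 ✗ → not eligible.
Spot Bonus Program — service 148 days ≥ 30 days ✓; rating 2 ≥ 2 ✓; site Boise ✗ (not Denver, Cork, or Spokane) → not eligible.
Commuter Stipend — status full-time ✗ (requires seasonal) → not eligible.
Unlimited PTO Program — status full-time ✗ (requires seasonal or temporary) → not eligible.
Meal Allowance — status full-time ✓ (not excluded); service 148 days ≥ 120 days ✓; rating 2 ≥ 2 ✓ → eligible.
Short-Term Disability — status full-time ✗ (requires part-time, seasonal, or temporary) → not eligible.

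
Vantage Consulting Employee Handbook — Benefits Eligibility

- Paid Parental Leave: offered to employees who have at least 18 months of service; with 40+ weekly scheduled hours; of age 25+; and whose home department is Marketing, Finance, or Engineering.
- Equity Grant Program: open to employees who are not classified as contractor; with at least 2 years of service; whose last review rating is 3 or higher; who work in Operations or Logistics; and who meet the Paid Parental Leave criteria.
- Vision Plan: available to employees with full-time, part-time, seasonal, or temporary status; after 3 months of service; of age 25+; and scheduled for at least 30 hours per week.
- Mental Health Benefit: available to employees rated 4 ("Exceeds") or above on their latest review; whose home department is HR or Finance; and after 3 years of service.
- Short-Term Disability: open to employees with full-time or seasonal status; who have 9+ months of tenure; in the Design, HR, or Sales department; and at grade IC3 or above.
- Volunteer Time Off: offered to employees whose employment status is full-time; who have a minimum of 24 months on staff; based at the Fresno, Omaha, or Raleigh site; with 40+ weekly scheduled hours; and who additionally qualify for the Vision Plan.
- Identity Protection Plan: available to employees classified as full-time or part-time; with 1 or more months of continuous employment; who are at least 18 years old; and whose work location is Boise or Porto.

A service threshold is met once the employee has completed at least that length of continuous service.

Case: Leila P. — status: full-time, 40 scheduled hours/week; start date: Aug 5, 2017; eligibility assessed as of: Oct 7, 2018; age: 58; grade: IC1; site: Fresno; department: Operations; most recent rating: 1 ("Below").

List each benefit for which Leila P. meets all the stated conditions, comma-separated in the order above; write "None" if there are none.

Service from Aug 5, 2017 to Oct 7, 2018: 428 days.
Paid Parental Leave — service 428 days < 18 months (≈540 days) ✗ → not eligible.
Equity Grant Program — status full-time ✓ (not excluded); service 428 days < 2 years (≈730 days) ✗ → not eligible.
Vision Plan — status full-time ✓; service 428 days ≥ 3 months (≈90 days) ✓; age 58 ≥ 25 ✓; 40 hrs/wk ≥ 30 ✓ → eligible.
Mental Health Benefit — rating 1 < 4 ✗ → not eligible.
Short-Term Disability — status full-time ✓; service 428 days ≥ 9 months (≈270 days) ✓; dept Operations ✗ → not eligible.
Volunteer Time Off — status full-time ✓; service 428 days < 24 months (≈720 days) ✗ → not eligible.
Identity Protection Plan — status full-time ✓; service 428 days ≥ 1 month (≈30 days) ✓; age 58 ≥ 18 ✓; site Fresno ✗ (not Boise or Porto) → not eligible.

Vision Plan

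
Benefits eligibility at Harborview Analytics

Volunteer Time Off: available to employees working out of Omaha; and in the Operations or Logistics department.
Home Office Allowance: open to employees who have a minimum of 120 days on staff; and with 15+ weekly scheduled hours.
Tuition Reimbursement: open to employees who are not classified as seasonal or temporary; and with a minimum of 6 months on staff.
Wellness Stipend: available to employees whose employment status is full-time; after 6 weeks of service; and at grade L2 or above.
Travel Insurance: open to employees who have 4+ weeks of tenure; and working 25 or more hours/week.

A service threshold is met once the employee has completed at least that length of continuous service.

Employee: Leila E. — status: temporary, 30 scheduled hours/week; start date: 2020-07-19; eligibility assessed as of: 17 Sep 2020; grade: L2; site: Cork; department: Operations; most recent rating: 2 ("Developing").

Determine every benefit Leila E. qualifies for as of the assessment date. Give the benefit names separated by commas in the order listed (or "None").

Travel Insurance

Service from 2020-07-19 to 17 Sep 2020: 60 days.
Volunteer Time Off — site Cork ✗ (not Omaha) → not eligible.
Home Office Allowance — service 60 days < 120 days ✗ → not eligible.
Tuition Reimbursement — status temporary ✗ (excluded) → not eligible.
Wellness Stipend — status temporary ✗ (requires full-time) → not eligible.
Travel Insurance — service 60 days ≥ 4 weeks (≈28 days) ✓; 30 hrs/wk ≥ 25 ✓ → eligible.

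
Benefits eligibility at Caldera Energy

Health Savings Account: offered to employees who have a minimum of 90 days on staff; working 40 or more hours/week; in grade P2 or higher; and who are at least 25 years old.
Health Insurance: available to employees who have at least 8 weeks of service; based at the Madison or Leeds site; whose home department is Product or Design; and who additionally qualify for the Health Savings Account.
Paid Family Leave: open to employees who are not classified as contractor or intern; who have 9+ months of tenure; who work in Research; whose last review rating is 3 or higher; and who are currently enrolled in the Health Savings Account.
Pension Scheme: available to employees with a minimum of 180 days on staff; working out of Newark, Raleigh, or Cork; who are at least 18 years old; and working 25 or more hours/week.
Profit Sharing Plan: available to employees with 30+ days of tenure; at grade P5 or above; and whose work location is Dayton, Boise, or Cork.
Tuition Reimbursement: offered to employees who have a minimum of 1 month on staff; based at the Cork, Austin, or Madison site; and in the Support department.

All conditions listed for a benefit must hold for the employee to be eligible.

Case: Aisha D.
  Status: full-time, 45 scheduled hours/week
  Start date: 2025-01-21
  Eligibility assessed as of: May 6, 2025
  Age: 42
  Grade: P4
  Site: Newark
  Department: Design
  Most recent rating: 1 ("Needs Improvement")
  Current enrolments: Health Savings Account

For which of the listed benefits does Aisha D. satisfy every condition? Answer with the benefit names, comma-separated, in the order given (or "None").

Health Savings Account

Service from 2025-01-21 to May 6, 2025: 105 days.
Health Savings Account — service 105 days ≥ 90 days ✓; 45 hrs/wk ≥ 40 ✓; grade P4 ≥ P2 ✓; age 42 ≥ 25 ✓ → eligible.
Health Insurance — service 105 days ≥ 8 weeks (≈56 days) ✓; site Newark ✗ (not Madison or Leeds) → not eligible.
Paid Family Leave — status full-time ✓ (not excluded); service 105 days < 9 months (≈270 days) ✗ → not eligible.
Pension Scheme — service 105 days < 180 days ✗ → not eligible.
Profit Sharing Plan — service 105 days ≥ 30 days ✓; grade P4 < P5 ✗ → not eligible.
Tuition Reimbursement — service 105 days ≥ 1 month (≈30 days) ✓; site Newark ✗ (not Cork, Austin, or Madison) → not eligible.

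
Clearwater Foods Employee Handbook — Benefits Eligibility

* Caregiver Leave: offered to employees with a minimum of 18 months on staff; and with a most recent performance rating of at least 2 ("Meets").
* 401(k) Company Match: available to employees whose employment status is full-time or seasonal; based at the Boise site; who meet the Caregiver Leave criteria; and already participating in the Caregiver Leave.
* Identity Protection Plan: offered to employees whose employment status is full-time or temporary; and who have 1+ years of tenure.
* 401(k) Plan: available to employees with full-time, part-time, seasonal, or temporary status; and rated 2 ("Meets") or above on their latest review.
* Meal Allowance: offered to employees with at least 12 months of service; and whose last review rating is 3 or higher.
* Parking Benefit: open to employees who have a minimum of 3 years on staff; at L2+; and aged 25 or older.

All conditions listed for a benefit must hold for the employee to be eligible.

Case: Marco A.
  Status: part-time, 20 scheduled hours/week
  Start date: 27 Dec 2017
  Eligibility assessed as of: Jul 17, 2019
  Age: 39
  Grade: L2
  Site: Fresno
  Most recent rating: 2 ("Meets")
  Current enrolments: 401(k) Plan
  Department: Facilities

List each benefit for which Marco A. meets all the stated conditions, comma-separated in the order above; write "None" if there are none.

Caregiver Leave, 401(k) Plan

Service from 27 Dec 2017 to Jul 17, 2019: 567 days.
Caregiver Leave — service 567 days ≥ 18 months (≈540 days) ✓; rating 2 ≥ 2 ✓ → eligible.
401(k) Company Match — status part-time ✗ (requires full-time or seasonal) → not eligible.
Identity Protection Plan — status part-time ✗ (requires full-time or temporary) → not eligible.
401(k) Plan — status part-time ✓; rating 2 ≥ 2 ✓ → eligible.
Meal Allowance — service 567 days ≥ 12 months (≈360 days) ✓; rating 2 < 3 ✗ → not eligible.
Parking Benefit — service 567 days < 3 years (≈1095 days) ✗ → not eligible.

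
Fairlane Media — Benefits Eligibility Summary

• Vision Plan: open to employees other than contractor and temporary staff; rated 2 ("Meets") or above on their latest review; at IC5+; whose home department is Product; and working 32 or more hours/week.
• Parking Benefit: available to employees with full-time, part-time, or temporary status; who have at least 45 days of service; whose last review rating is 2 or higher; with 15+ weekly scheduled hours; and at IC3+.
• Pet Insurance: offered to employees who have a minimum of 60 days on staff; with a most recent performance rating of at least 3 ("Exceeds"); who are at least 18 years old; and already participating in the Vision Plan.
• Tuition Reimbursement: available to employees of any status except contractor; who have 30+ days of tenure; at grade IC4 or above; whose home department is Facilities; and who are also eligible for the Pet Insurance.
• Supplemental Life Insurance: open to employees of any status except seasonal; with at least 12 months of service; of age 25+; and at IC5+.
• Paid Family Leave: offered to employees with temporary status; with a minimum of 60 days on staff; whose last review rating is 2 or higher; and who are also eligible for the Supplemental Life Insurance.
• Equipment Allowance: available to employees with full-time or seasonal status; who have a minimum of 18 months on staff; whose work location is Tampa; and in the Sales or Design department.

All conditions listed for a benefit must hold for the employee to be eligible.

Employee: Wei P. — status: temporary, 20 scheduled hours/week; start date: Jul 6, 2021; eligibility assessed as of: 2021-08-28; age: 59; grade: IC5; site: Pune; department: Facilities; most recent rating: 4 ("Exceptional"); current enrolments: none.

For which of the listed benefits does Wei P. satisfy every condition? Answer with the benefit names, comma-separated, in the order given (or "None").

Service from Jul 6, 2021 to 2021-08-28: 53 days.
Vision Plan — status temporary ✗ (excluded) → not eligible.
Parking Benefit — status temporary ✓; service 53 days ≥ 45 days ✓; rating 4 ≥ 2 ✓; 20 hrs/wk ≥ 15 ✓; grade IC5 ≥ IC3 ✓ → eligible.
Pet Insurance — service 53 days < 60 days ✗ → not eligible.
Tuition Reimbursement — status temporary ✓ (not excluded); service 53 days ≥ 30 days ✓; grade IC5 ≥ IC4 ✓; dept Facilities ✓; not eligible for Pet Insurance ✗ → not eligible.
Supplemental Life Insurance — status temporary ✓ (not excluded); service 53 days < 12 months (≈360 days) ✗ → not eligible.
Paid Family Leave — status temporary ✓; service 53 days < 60 days ✗ → not eligible.
Equipment Allowance — status temporary ✗ (requires full-time or seasonal) → not eligible.

Parking Benefit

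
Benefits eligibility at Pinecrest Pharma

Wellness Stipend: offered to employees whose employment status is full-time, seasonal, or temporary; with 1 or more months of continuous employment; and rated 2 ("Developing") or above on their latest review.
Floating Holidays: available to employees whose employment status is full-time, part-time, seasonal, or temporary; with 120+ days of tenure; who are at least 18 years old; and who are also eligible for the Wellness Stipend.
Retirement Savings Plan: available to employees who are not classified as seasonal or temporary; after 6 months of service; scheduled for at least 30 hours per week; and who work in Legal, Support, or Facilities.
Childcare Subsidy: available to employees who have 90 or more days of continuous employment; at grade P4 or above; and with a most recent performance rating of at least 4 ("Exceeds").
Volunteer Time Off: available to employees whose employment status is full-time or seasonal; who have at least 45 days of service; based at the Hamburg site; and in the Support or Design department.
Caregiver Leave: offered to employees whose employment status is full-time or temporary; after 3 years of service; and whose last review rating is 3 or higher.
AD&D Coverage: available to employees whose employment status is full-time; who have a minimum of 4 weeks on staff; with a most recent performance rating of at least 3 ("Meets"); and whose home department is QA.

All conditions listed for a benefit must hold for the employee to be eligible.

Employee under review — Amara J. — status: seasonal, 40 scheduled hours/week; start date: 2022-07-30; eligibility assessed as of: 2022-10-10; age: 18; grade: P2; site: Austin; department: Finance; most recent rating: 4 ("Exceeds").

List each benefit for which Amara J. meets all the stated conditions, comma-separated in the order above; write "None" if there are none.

Service from 2022-07-30 to 2022-10-10: 72 days.
Wellness Stipend — status seasonal ✓; service 72 days ≥ 1 month (≈30 days) ✓; rating 4 ≥ 2 ✓ → eligible.
Floating Holidays — status seasonal ✓; service 72 days < 120 days ✗ → not eligible.
Retirement Savings Plan — status seasonal ✗ (excluded) → not eligible.
Childcare Subsidy — service 72 days < 90 days ✗ → not eligible.
Volunteer Time Off — status seasonal ✓; service 72 days ≥ 45 days ✓; site Austin ✗ (not Hamburg) → not eligible.
Caregiver Leave — status seasonal ✗ (requires full-time or temporary) → not eligible.
AD&D Coverage — status seasonal ✗ (requires full-time) → not eligible.

Wellness Stipend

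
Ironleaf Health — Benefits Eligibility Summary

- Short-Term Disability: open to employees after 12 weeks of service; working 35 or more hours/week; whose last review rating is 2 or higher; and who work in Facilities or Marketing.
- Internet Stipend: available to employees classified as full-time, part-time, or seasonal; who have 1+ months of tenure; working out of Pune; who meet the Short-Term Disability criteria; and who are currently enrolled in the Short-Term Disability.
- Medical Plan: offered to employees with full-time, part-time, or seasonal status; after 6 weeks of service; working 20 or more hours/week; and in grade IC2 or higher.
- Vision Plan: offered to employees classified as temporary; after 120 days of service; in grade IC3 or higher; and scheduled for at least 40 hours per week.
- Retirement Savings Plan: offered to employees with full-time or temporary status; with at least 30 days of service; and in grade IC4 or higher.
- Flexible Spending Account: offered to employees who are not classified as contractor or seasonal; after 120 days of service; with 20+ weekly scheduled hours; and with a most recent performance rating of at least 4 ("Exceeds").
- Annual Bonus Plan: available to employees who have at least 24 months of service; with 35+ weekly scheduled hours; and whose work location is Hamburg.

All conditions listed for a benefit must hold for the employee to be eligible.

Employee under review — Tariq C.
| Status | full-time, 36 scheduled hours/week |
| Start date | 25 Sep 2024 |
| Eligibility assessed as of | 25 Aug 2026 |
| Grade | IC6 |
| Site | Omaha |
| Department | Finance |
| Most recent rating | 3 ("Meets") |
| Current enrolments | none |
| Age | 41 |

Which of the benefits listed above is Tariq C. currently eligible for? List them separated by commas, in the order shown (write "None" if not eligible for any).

Service from 25 Sep 2024 to 25 Aug 2026: 699 days.
Short-Term Disability — service 699 days ≥ 12 weeks (≈84 days) ✓; 36 hrs/wk ≥ 35 ✓; rating 3 ≥ 2 ✓; dept Finance ✗ → not eligible.
Internet Stipend — status full-time ✓; service 699 days ≥ 1 month (≈30 days) ✓; site Omaha ✗ (not Pune) → not eligible.
Medical Plan — status full-time ✓; service 699 days ≥ 6 weeks (≈42 days) ✓; 36 hrs/wk ≥ 20 ✓; grade IC6 ≥ IC2 ✓ → eligible.
Vision Plan — status full-time ✗ (requires temporary) → not eligible.
Retirement Savings Plan — status full-time ✓; service 699 days ≥ 30 days ✓; grade IC6 ≥ IC4 ✓ → eligible.
Flexible Spending Account — status full-time ✓ (not excluded); service 699 days ≥ 120 days ✓; 36 hrs/wk ≥ 20 ✓; rating 3 < 4 ✗ → not eligible.
Annual Bonus Plan — service 699 days < 24 months (≈720 days) ✗ → not eligible.

Medical Plan, Retirement Savings Plan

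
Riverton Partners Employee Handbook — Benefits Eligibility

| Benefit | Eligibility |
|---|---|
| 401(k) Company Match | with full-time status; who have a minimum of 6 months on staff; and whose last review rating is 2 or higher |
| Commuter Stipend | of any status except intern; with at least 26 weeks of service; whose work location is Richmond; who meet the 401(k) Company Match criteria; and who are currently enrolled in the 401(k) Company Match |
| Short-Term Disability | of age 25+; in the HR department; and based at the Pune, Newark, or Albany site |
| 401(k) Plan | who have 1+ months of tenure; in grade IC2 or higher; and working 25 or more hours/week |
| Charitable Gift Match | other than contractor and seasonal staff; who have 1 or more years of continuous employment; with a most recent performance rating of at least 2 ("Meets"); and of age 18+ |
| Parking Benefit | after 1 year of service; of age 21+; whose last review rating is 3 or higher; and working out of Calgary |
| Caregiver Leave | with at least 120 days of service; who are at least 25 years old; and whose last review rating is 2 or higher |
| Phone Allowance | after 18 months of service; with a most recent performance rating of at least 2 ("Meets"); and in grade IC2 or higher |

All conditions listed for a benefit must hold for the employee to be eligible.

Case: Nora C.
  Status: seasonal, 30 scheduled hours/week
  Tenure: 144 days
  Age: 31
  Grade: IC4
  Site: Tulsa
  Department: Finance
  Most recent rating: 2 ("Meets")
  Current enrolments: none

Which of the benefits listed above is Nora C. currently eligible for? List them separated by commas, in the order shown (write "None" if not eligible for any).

401(k) Company Match — status seasonal ✗ (requires full-time) → not eligible.
Commuter Stipend — status seasonal ✓ (not excluded); service 144 days < 26 weeks (≈182 days) ✗ → not eligible.
Short-Term Disability — age 31 ≥ 25 ✓; dept Finance ✗ → not eligible.
401(k) Plan — service 144 days ≥ 1 month (≈30 days) ✓; grade IC4 ≥ IC2 ✓; 30 hrs/wk ≥ 25 ✓ → eligible.
Charitable Gift Match — status seasonal ✗ (excluded) → not eligible.
Parking Benefit — service 144 days < 1 year (≈365 days) ✗ → not eligible.
Caregiver Leave — service 144 days ≥ 120 days ✓; age 31 ≥ 25 ✓; rating 2 ≥ 2 ✓ → eligible.
Phone Allowance — service 144 days < 18 months (≈540 days) ✗ → not eligible.

401(k) Plan, Caregiver Leave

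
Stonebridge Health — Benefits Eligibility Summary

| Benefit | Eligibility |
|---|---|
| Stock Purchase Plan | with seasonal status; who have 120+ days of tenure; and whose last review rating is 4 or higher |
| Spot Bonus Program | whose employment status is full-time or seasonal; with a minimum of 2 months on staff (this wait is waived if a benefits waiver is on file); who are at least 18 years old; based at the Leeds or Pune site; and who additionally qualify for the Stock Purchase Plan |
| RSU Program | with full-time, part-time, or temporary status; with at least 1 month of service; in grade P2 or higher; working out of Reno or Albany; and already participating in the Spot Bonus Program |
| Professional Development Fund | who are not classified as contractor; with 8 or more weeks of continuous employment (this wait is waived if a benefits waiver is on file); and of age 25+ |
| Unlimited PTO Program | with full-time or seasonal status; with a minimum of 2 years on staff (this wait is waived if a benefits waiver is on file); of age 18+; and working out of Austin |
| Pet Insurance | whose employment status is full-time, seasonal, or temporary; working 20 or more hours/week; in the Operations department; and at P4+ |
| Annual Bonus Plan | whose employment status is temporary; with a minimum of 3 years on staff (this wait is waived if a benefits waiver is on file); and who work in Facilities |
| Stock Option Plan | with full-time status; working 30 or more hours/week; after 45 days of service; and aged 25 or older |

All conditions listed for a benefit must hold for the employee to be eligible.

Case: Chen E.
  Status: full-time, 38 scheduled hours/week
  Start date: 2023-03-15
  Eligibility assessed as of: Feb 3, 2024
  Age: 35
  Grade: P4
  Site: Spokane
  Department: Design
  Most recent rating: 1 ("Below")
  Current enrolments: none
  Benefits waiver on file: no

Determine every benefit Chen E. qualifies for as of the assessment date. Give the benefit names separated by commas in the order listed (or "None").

Professional Development Fund, Stock Option Plan

Service from 2023-03-15 to Feb 3, 2024: 325 days.
Stock Purchase Plan — status full-time ✗ (requires seasonal) → not eligible.
Spot Bonus Program — status full-time ✓; no waiver, service 325 days ≥ 2 months (≈60 days) ✓; age 35 ≥ 18 ✓; site Spokane ✗ (not Leeds or Pune) → not eligible.
RSU Program — status full-time ✓; service 325 days ≥ 1 month (≈30 days) ✓; grade P4 ≥ P2 ✓; site Spokane ✗ (not Reno or Albany) → not eligible.
Professional Development Fund — status full-time ✓ (not excluded); no waiver, service 325 days ≥ 8 weeks (≈56 days) ✓; age 35 ≥ 25 ✓ → eligible.
Unlimited PTO Program — status full-time ✓; no waiver, service 325 days < 2 years (≈730 days) ✗ → not eligible.
Pet Insurance — status full-time ✓; 38 hrs/wk ≥ 20 ✓; dept Design ✗ → not eligible.
Annual Bonus Plan — status full-time ✗ (requires temporary) → not eligible.
Stock Option Plan — status full-time ✓; 38 hrs/wk ≥ 30 ✓; service 325 days ≥ 45 days ✓; age 35 ≥ 25 ✓ → eligible.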